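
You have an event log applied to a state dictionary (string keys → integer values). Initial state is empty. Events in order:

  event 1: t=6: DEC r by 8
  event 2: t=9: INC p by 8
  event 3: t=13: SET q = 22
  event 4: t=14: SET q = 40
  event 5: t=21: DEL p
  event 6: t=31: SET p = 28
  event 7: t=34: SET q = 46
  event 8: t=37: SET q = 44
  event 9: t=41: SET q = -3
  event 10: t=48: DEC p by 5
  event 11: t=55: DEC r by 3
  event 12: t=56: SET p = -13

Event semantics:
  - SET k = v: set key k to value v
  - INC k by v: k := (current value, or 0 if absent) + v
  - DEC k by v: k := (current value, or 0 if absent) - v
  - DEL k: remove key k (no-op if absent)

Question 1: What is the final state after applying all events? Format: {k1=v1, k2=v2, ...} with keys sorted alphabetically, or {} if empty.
Answer: {p=-13, q=-3, r=-11}

Derivation:
  after event 1 (t=6: DEC r by 8): {r=-8}
  after event 2 (t=9: INC p by 8): {p=8, r=-8}
  after event 3 (t=13: SET q = 22): {p=8, q=22, r=-8}
  after event 4 (t=14: SET q = 40): {p=8, q=40, r=-8}
  after event 5 (t=21: DEL p): {q=40, r=-8}
  after event 6 (t=31: SET p = 28): {p=28, q=40, r=-8}
  after event 7 (t=34: SET q = 46): {p=28, q=46, r=-8}
  after event 8 (t=37: SET q = 44): {p=28, q=44, r=-8}
  after event 9 (t=41: SET q = -3): {p=28, q=-3, r=-8}
  after event 10 (t=48: DEC p by 5): {p=23, q=-3, r=-8}
  after event 11 (t=55: DEC r by 3): {p=23, q=-3, r=-11}
  after event 12 (t=56: SET p = -13): {p=-13, q=-3, r=-11}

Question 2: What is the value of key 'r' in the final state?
Track key 'r' through all 12 events:
  event 1 (t=6: DEC r by 8): r (absent) -> -8
  event 2 (t=9: INC p by 8): r unchanged
  event 3 (t=13: SET q = 22): r unchanged
  event 4 (t=14: SET q = 40): r unchanged
  event 5 (t=21: DEL p): r unchanged
  event 6 (t=31: SET p = 28): r unchanged
  event 7 (t=34: SET q = 46): r unchanged
  event 8 (t=37: SET q = 44): r unchanged
  event 9 (t=41: SET q = -3): r unchanged
  event 10 (t=48: DEC p by 5): r unchanged
  event 11 (t=55: DEC r by 3): r -8 -> -11
  event 12 (t=56: SET p = -13): r unchanged
Final: r = -11

Answer: -11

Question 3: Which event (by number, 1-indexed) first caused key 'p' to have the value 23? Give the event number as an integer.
Answer: 10

Derivation:
Looking for first event where p becomes 23:
  event 2: p = 8
  event 3: p = 8
  event 4: p = 8
  event 5: p = (absent)
  event 6: p = 28
  event 7: p = 28
  event 8: p = 28
  event 9: p = 28
  event 10: p 28 -> 23  <-- first match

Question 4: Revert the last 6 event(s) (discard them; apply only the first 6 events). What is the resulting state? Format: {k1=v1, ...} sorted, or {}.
Answer: {p=28, q=40, r=-8}

Derivation:
Keep first 6 events (discard last 6):
  after event 1 (t=6: DEC r by 8): {r=-8}
  after event 2 (t=9: INC p by 8): {p=8, r=-8}
  after event 3 (t=13: SET q = 22): {p=8, q=22, r=-8}
  after event 4 (t=14: SET q = 40): {p=8, q=40, r=-8}
  after event 5 (t=21: DEL p): {q=40, r=-8}
  after event 6 (t=31: SET p = 28): {p=28, q=40, r=-8}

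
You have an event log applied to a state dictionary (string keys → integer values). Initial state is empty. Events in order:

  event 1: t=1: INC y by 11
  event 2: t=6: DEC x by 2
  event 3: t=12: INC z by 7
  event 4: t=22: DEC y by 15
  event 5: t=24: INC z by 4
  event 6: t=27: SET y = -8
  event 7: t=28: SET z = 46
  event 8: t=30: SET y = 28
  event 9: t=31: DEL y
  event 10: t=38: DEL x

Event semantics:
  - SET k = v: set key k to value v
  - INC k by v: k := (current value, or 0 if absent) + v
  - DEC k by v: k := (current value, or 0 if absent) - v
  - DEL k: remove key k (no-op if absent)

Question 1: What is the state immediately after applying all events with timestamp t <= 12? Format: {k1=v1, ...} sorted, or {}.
Apply events with t <= 12 (3 events):
  after event 1 (t=1: INC y by 11): {y=11}
  after event 2 (t=6: DEC x by 2): {x=-2, y=11}
  after event 3 (t=12: INC z by 7): {x=-2, y=11, z=7}

Answer: {x=-2, y=11, z=7}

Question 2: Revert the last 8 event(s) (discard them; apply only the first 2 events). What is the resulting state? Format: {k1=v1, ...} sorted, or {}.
Answer: {x=-2, y=11}

Derivation:
Keep first 2 events (discard last 8):
  after event 1 (t=1: INC y by 11): {y=11}
  after event 2 (t=6: DEC x by 2): {x=-2, y=11}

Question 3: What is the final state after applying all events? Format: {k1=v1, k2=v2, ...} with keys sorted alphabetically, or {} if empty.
  after event 1 (t=1: INC y by 11): {y=11}
  after event 2 (t=6: DEC x by 2): {x=-2, y=11}
  after event 3 (t=12: INC z by 7): {x=-2, y=11, z=7}
  after event 4 (t=22: DEC y by 15): {x=-2, y=-4, z=7}
  after event 5 (t=24: INC z by 4): {x=-2, y=-4, z=11}
  after event 6 (t=27: SET y = -8): {x=-2, y=-8, z=11}
  after event 7 (t=28: SET z = 46): {x=-2, y=-8, z=46}
  after event 8 (t=30: SET y = 28): {x=-2, y=28, z=46}
  after event 9 (t=31: DEL y): {x=-2, z=46}
  after event 10 (t=38: DEL x): {z=46}

Answer: {z=46}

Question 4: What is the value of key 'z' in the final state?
Answer: 46

Derivation:
Track key 'z' through all 10 events:
  event 1 (t=1: INC y by 11): z unchanged
  event 2 (t=6: DEC x by 2): z unchanged
  event 3 (t=12: INC z by 7): z (absent) -> 7
  event 4 (t=22: DEC y by 15): z unchanged
  event 5 (t=24: INC z by 4): z 7 -> 11
  event 6 (t=27: SET y = -8): z unchanged
  event 7 (t=28: SET z = 46): z 11 -> 46
  event 8 (t=30: SET y = 28): z unchanged
  event 9 (t=31: DEL y): z unchanged
  event 10 (t=38: DEL x): z unchanged
Final: z = 46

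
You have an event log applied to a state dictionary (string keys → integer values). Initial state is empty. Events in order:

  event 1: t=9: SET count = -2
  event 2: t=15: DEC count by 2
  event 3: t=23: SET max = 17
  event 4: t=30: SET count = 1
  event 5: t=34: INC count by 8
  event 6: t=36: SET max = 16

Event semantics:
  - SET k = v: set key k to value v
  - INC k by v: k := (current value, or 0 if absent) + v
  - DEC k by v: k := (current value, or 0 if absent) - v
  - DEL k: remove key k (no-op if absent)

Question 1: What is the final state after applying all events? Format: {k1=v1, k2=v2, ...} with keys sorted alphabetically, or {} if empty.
Answer: {count=9, max=16}

Derivation:
  after event 1 (t=9: SET count = -2): {count=-2}
  after event 2 (t=15: DEC count by 2): {count=-4}
  after event 3 (t=23: SET max = 17): {count=-4, max=17}
  after event 4 (t=30: SET count = 1): {count=1, max=17}
  after event 5 (t=34: INC count by 8): {count=9, max=17}
  after event 6 (t=36: SET max = 16): {count=9, max=16}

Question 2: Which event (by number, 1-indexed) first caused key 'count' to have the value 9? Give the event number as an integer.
Looking for first event where count becomes 9:
  event 1: count = -2
  event 2: count = -4
  event 3: count = -4
  event 4: count = 1
  event 5: count 1 -> 9  <-- first match

Answer: 5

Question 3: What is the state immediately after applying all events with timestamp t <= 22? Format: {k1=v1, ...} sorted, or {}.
Apply events with t <= 22 (2 events):
  after event 1 (t=9: SET count = -2): {count=-2}
  after event 2 (t=15: DEC count by 2): {count=-4}

Answer: {count=-4}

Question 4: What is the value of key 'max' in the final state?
Answer: 16

Derivation:
Track key 'max' through all 6 events:
  event 1 (t=9: SET count = -2): max unchanged
  event 2 (t=15: DEC count by 2): max unchanged
  event 3 (t=23: SET max = 17): max (absent) -> 17
  event 4 (t=30: SET count = 1): max unchanged
  event 5 (t=34: INC count by 8): max unchanged
  event 6 (t=36: SET max = 16): max 17 -> 16
Final: max = 16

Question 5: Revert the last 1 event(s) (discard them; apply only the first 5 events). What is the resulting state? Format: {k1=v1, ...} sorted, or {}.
Answer: {count=9, max=17}

Derivation:
Keep first 5 events (discard last 1):
  after event 1 (t=9: SET count = -2): {count=-2}
  after event 2 (t=15: DEC count by 2): {count=-4}
  after event 3 (t=23: SET max = 17): {count=-4, max=17}
  after event 4 (t=30: SET count = 1): {count=1, max=17}
  after event 5 (t=34: INC count by 8): {count=9, max=17}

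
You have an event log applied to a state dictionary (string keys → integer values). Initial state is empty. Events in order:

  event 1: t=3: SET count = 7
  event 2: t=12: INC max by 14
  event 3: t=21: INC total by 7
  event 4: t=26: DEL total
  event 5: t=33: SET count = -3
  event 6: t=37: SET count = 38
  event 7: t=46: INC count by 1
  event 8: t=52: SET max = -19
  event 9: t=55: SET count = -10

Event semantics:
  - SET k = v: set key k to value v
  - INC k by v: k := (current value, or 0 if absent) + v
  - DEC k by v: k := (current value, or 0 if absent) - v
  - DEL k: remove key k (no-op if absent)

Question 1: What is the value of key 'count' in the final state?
Track key 'count' through all 9 events:
  event 1 (t=3: SET count = 7): count (absent) -> 7
  event 2 (t=12: INC max by 14): count unchanged
  event 3 (t=21: INC total by 7): count unchanged
  event 4 (t=26: DEL total): count unchanged
  event 5 (t=33: SET count = -3): count 7 -> -3
  event 6 (t=37: SET count = 38): count -3 -> 38
  event 7 (t=46: INC count by 1): count 38 -> 39
  event 8 (t=52: SET max = -19): count unchanged
  event 9 (t=55: SET count = -10): count 39 -> -10
Final: count = -10

Answer: -10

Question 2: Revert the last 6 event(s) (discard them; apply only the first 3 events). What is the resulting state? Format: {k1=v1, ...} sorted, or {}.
Answer: {count=7, max=14, total=7}

Derivation:
Keep first 3 events (discard last 6):
  after event 1 (t=3: SET count = 7): {count=7}
  after event 2 (t=12: INC max by 14): {count=7, max=14}
  after event 3 (t=21: INC total by 7): {count=7, max=14, total=7}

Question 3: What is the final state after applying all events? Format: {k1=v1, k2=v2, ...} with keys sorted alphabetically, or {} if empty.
  after event 1 (t=3: SET count = 7): {count=7}
  after event 2 (t=12: INC max by 14): {count=7, max=14}
  after event 3 (t=21: INC total by 7): {count=7, max=14, total=7}
  after event 4 (t=26: DEL total): {count=7, max=14}
  after event 5 (t=33: SET count = -3): {count=-3, max=14}
  after event 6 (t=37: SET count = 38): {count=38, max=14}
  after event 7 (t=46: INC count by 1): {count=39, max=14}
  after event 8 (t=52: SET max = -19): {count=39, max=-19}
  after event 9 (t=55: SET count = -10): {count=-10, max=-19}

Answer: {count=-10, max=-19}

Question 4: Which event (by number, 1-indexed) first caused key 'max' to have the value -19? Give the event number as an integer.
Answer: 8

Derivation:
Looking for first event where max becomes -19:
  event 2: max = 14
  event 3: max = 14
  event 4: max = 14
  event 5: max = 14
  event 6: max = 14
  event 7: max = 14
  event 8: max 14 -> -19  <-- first match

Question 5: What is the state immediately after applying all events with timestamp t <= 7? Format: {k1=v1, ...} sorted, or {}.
Apply events with t <= 7 (1 events):
  after event 1 (t=3: SET count = 7): {count=7}

Answer: {count=7}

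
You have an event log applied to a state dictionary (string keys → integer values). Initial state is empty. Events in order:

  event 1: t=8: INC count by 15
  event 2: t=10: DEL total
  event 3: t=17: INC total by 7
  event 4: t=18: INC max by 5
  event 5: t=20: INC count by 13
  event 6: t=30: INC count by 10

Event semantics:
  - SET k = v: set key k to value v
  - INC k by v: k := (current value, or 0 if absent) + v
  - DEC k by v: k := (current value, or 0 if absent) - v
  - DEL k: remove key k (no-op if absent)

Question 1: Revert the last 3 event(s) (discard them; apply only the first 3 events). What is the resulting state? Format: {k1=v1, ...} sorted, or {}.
Keep first 3 events (discard last 3):
  after event 1 (t=8: INC count by 15): {count=15}
  after event 2 (t=10: DEL total): {count=15}
  after event 3 (t=17: INC total by 7): {count=15, total=7}

Answer: {count=15, total=7}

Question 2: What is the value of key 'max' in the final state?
Track key 'max' through all 6 events:
  event 1 (t=8: INC count by 15): max unchanged
  event 2 (t=10: DEL total): max unchanged
  event 3 (t=17: INC total by 7): max unchanged
  event 4 (t=18: INC max by 5): max (absent) -> 5
  event 5 (t=20: INC count by 13): max unchanged
  event 6 (t=30: INC count by 10): max unchanged
Final: max = 5

Answer: 5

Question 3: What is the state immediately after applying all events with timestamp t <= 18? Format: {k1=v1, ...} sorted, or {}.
Answer: {count=15, max=5, total=7}

Derivation:
Apply events with t <= 18 (4 events):
  after event 1 (t=8: INC count by 15): {count=15}
  after event 2 (t=10: DEL total): {count=15}
  after event 3 (t=17: INC total by 7): {count=15, total=7}
  after event 4 (t=18: INC max by 5): {count=15, max=5, total=7}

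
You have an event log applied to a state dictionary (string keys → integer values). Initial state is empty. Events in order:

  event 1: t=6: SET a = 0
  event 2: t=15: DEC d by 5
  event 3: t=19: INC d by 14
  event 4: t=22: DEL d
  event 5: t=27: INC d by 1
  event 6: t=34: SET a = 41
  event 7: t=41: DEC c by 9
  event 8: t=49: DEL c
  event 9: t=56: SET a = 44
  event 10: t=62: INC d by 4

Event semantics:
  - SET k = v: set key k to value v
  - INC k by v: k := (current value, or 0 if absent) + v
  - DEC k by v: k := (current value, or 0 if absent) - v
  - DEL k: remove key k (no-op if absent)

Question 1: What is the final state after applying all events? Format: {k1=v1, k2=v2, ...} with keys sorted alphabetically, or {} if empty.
Answer: {a=44, d=5}

Derivation:
  after event 1 (t=6: SET a = 0): {a=0}
  after event 2 (t=15: DEC d by 5): {a=0, d=-5}
  after event 3 (t=19: INC d by 14): {a=0, d=9}
  after event 4 (t=22: DEL d): {a=0}
  after event 5 (t=27: INC d by 1): {a=0, d=1}
  after event 6 (t=34: SET a = 41): {a=41, d=1}
  after event 7 (t=41: DEC c by 9): {a=41, c=-9, d=1}
  after event 8 (t=49: DEL c): {a=41, d=1}
  after event 9 (t=56: SET a = 44): {a=44, d=1}
  after event 10 (t=62: INC d by 4): {a=44, d=5}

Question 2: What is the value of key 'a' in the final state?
Track key 'a' through all 10 events:
  event 1 (t=6: SET a = 0): a (absent) -> 0
  event 2 (t=15: DEC d by 5): a unchanged
  event 3 (t=19: INC d by 14): a unchanged
  event 4 (t=22: DEL d): a unchanged
  event 5 (t=27: INC d by 1): a unchanged
  event 6 (t=34: SET a = 41): a 0 -> 41
  event 7 (t=41: DEC c by 9): a unchanged
  event 8 (t=49: DEL c): a unchanged
  event 9 (t=56: SET a = 44): a 41 -> 44
  event 10 (t=62: INC d by 4): a unchanged
Final: a = 44

Answer: 44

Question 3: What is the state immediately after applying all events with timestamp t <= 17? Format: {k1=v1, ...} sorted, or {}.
Apply events with t <= 17 (2 events):
  after event 1 (t=6: SET a = 0): {a=0}
  after event 2 (t=15: DEC d by 5): {a=0, d=-5}

Answer: {a=0, d=-5}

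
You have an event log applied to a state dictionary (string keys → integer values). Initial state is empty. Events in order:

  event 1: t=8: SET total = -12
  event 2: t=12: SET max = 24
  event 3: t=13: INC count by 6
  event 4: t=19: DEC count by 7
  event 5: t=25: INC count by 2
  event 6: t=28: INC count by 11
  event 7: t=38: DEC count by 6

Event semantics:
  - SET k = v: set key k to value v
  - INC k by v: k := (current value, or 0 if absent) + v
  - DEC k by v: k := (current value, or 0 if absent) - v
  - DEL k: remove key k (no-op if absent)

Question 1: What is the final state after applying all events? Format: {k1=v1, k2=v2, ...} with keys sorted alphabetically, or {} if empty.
  after event 1 (t=8: SET total = -12): {total=-12}
  after event 2 (t=12: SET max = 24): {max=24, total=-12}
  after event 3 (t=13: INC count by 6): {count=6, max=24, total=-12}
  after event 4 (t=19: DEC count by 7): {count=-1, max=24, total=-12}
  after event 5 (t=25: INC count by 2): {count=1, max=24, total=-12}
  after event 6 (t=28: INC count by 11): {count=12, max=24, total=-12}
  after event 7 (t=38: DEC count by 6): {count=6, max=24, total=-12}

Answer: {count=6, max=24, total=-12}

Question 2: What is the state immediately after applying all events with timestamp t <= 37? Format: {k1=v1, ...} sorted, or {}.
Apply events with t <= 37 (6 events):
  after event 1 (t=8: SET total = -12): {total=-12}
  after event 2 (t=12: SET max = 24): {max=24, total=-12}
  after event 3 (t=13: INC count by 6): {count=6, max=24, total=-12}
  after event 4 (t=19: DEC count by 7): {count=-1, max=24, total=-12}
  after event 5 (t=25: INC count by 2): {count=1, max=24, total=-12}
  after event 6 (t=28: INC count by 11): {count=12, max=24, total=-12}

Answer: {count=12, max=24, total=-12}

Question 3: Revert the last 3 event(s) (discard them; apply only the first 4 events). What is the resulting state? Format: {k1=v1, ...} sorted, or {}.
Answer: {count=-1, max=24, total=-12}

Derivation:
Keep first 4 events (discard last 3):
  after event 1 (t=8: SET total = -12): {total=-12}
  after event 2 (t=12: SET max = 24): {max=24, total=-12}
  after event 3 (t=13: INC count by 6): {count=6, max=24, total=-12}
  after event 4 (t=19: DEC count by 7): {count=-1, max=24, total=-12}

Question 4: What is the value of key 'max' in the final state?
Track key 'max' through all 7 events:
  event 1 (t=8: SET total = -12): max unchanged
  event 2 (t=12: SET max = 24): max (absent) -> 24
  event 3 (t=13: INC count by 6): max unchanged
  event 4 (t=19: DEC count by 7): max unchanged
  event 5 (t=25: INC count by 2): max unchanged
  event 6 (t=28: INC count by 11): max unchanged
  event 7 (t=38: DEC count by 6): max unchanged
Final: max = 24

Answer: 24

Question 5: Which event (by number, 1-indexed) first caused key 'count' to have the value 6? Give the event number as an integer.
Looking for first event where count becomes 6:
  event 3: count (absent) -> 6  <-- first match

Answer: 3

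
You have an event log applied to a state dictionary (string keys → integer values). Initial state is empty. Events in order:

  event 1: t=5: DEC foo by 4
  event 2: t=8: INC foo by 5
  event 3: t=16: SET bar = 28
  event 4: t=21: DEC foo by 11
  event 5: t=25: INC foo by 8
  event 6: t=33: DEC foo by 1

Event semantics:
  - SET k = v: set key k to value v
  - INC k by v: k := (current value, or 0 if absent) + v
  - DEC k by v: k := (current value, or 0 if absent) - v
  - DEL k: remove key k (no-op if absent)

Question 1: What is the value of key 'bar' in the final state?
Track key 'bar' through all 6 events:
  event 1 (t=5: DEC foo by 4): bar unchanged
  event 2 (t=8: INC foo by 5): bar unchanged
  event 3 (t=16: SET bar = 28): bar (absent) -> 28
  event 4 (t=21: DEC foo by 11): bar unchanged
  event 5 (t=25: INC foo by 8): bar unchanged
  event 6 (t=33: DEC foo by 1): bar unchanged
Final: bar = 28

Answer: 28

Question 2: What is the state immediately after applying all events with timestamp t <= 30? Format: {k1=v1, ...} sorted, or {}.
Apply events with t <= 30 (5 events):
  after event 1 (t=5: DEC foo by 4): {foo=-4}
  after event 2 (t=8: INC foo by 5): {foo=1}
  after event 3 (t=16: SET bar = 28): {bar=28, foo=1}
  after event 4 (t=21: DEC foo by 11): {bar=28, foo=-10}
  after event 5 (t=25: INC foo by 8): {bar=28, foo=-2}

Answer: {bar=28, foo=-2}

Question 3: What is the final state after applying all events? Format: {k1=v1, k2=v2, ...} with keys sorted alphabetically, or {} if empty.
  after event 1 (t=5: DEC foo by 4): {foo=-4}
  after event 2 (t=8: INC foo by 5): {foo=1}
  after event 3 (t=16: SET bar = 28): {bar=28, foo=1}
  after event 4 (t=21: DEC foo by 11): {bar=28, foo=-10}
  after event 5 (t=25: INC foo by 8): {bar=28, foo=-2}
  after event 6 (t=33: DEC foo by 1): {bar=28, foo=-3}

Answer: {bar=28, foo=-3}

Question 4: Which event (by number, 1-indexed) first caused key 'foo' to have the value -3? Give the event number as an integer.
Looking for first event where foo becomes -3:
  event 1: foo = -4
  event 2: foo = 1
  event 3: foo = 1
  event 4: foo = -10
  event 5: foo = -2
  event 6: foo -2 -> -3  <-- first match

Answer: 6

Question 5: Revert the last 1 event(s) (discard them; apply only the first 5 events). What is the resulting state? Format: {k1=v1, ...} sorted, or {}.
Keep first 5 events (discard last 1):
  after event 1 (t=5: DEC foo by 4): {foo=-4}
  after event 2 (t=8: INC foo by 5): {foo=1}
  after event 3 (t=16: SET bar = 28): {bar=28, foo=1}
  after event 4 (t=21: DEC foo by 11): {bar=28, foo=-10}
  after event 5 (t=25: INC foo by 8): {bar=28, foo=-2}

Answer: {bar=28, foo=-2}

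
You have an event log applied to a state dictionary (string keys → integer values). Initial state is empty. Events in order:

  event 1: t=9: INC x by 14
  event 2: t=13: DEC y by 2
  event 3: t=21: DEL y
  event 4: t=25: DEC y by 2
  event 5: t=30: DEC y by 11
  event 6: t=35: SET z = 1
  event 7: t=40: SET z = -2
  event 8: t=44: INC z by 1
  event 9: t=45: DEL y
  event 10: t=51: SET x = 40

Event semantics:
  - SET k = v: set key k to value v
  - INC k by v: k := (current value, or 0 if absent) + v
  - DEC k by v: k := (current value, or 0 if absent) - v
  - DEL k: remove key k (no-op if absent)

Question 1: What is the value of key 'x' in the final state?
Answer: 40

Derivation:
Track key 'x' through all 10 events:
  event 1 (t=9: INC x by 14): x (absent) -> 14
  event 2 (t=13: DEC y by 2): x unchanged
  event 3 (t=21: DEL y): x unchanged
  event 4 (t=25: DEC y by 2): x unchanged
  event 5 (t=30: DEC y by 11): x unchanged
  event 6 (t=35: SET z = 1): x unchanged
  event 7 (t=40: SET z = -2): x unchanged
  event 8 (t=44: INC z by 1): x unchanged
  event 9 (t=45: DEL y): x unchanged
  event 10 (t=51: SET x = 40): x 14 -> 40
Final: x = 40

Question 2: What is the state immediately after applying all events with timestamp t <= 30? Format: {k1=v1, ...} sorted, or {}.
Answer: {x=14, y=-13}

Derivation:
Apply events with t <= 30 (5 events):
  after event 1 (t=9: INC x by 14): {x=14}
  after event 2 (t=13: DEC y by 2): {x=14, y=-2}
  after event 3 (t=21: DEL y): {x=14}
  after event 4 (t=25: DEC y by 2): {x=14, y=-2}
  after event 5 (t=30: DEC y by 11): {x=14, y=-13}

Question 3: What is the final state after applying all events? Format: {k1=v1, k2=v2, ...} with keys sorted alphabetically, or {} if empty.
  after event 1 (t=9: INC x by 14): {x=14}
  after event 2 (t=13: DEC y by 2): {x=14, y=-2}
  after event 3 (t=21: DEL y): {x=14}
  after event 4 (t=25: DEC y by 2): {x=14, y=-2}
  after event 5 (t=30: DEC y by 11): {x=14, y=-13}
  after event 6 (t=35: SET z = 1): {x=14, y=-13, z=1}
  after event 7 (t=40: SET z = -2): {x=14, y=-13, z=-2}
  after event 8 (t=44: INC z by 1): {x=14, y=-13, z=-1}
  after event 9 (t=45: DEL y): {x=14, z=-1}
  after event 10 (t=51: SET x = 40): {x=40, z=-1}

Answer: {x=40, z=-1}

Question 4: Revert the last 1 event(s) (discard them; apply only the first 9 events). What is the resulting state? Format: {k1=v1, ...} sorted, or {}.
Keep first 9 events (discard last 1):
  after event 1 (t=9: INC x by 14): {x=14}
  after event 2 (t=13: DEC y by 2): {x=14, y=-2}
  after event 3 (t=21: DEL y): {x=14}
  after event 4 (t=25: DEC y by 2): {x=14, y=-2}
  after event 5 (t=30: DEC y by 11): {x=14, y=-13}
  after event 6 (t=35: SET z = 1): {x=14, y=-13, z=1}
  after event 7 (t=40: SET z = -2): {x=14, y=-13, z=-2}
  after event 8 (t=44: INC z by 1): {x=14, y=-13, z=-1}
  after event 9 (t=45: DEL y): {x=14, z=-1}

Answer: {x=14, z=-1}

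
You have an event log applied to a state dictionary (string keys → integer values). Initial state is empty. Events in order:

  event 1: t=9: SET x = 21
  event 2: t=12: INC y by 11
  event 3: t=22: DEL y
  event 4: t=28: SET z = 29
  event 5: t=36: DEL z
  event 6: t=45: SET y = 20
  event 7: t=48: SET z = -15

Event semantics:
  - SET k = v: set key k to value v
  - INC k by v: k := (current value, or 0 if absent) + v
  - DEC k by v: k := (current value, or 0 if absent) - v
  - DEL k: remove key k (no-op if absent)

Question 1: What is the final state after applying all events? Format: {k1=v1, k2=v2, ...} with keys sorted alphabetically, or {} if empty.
Answer: {x=21, y=20, z=-15}

Derivation:
  after event 1 (t=9: SET x = 21): {x=21}
  after event 2 (t=12: INC y by 11): {x=21, y=11}
  after event 3 (t=22: DEL y): {x=21}
  after event 4 (t=28: SET z = 29): {x=21, z=29}
  after event 5 (t=36: DEL z): {x=21}
  after event 6 (t=45: SET y = 20): {x=21, y=20}
  after event 7 (t=48: SET z = -15): {x=21, y=20, z=-15}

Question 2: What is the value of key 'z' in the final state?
Answer: -15

Derivation:
Track key 'z' through all 7 events:
  event 1 (t=9: SET x = 21): z unchanged
  event 2 (t=12: INC y by 11): z unchanged
  event 3 (t=22: DEL y): z unchanged
  event 4 (t=28: SET z = 29): z (absent) -> 29
  event 5 (t=36: DEL z): z 29 -> (absent)
  event 6 (t=45: SET y = 20): z unchanged
  event 7 (t=48: SET z = -15): z (absent) -> -15
Final: z = -15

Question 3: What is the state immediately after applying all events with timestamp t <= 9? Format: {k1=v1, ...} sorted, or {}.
Answer: {x=21}

Derivation:
Apply events with t <= 9 (1 events):
  after event 1 (t=9: SET x = 21): {x=21}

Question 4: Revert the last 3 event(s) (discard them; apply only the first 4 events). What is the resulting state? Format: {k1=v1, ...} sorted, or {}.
Answer: {x=21, z=29}

Derivation:
Keep first 4 events (discard last 3):
  after event 1 (t=9: SET x = 21): {x=21}
  after event 2 (t=12: INC y by 11): {x=21, y=11}
  after event 3 (t=22: DEL y): {x=21}
  after event 4 (t=28: SET z = 29): {x=21, z=29}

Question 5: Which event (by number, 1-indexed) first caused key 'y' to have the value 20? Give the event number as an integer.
Looking for first event where y becomes 20:
  event 2: y = 11
  event 3: y = (absent)
  event 6: y (absent) -> 20  <-- first match

Answer: 6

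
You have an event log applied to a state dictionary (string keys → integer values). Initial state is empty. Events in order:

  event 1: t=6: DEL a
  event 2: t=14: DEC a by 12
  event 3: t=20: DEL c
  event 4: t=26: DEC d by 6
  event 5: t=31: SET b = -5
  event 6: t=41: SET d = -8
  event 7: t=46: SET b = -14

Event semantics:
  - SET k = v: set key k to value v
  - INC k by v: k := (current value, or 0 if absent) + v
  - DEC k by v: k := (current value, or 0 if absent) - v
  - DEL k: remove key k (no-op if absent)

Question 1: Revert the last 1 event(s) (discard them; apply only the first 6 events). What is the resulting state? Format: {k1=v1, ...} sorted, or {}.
Keep first 6 events (discard last 1):
  after event 1 (t=6: DEL a): {}
  after event 2 (t=14: DEC a by 12): {a=-12}
  after event 3 (t=20: DEL c): {a=-12}
  after event 4 (t=26: DEC d by 6): {a=-12, d=-6}
  after event 5 (t=31: SET b = -5): {a=-12, b=-5, d=-6}
  after event 6 (t=41: SET d = -8): {a=-12, b=-5, d=-8}

Answer: {a=-12, b=-5, d=-8}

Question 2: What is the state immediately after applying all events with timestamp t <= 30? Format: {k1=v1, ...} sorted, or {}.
Apply events with t <= 30 (4 events):
  after event 1 (t=6: DEL a): {}
  after event 2 (t=14: DEC a by 12): {a=-12}
  after event 3 (t=20: DEL c): {a=-12}
  after event 4 (t=26: DEC d by 6): {a=-12, d=-6}

Answer: {a=-12, d=-6}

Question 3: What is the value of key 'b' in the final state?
Answer: -14

Derivation:
Track key 'b' through all 7 events:
  event 1 (t=6: DEL a): b unchanged
  event 2 (t=14: DEC a by 12): b unchanged
  event 3 (t=20: DEL c): b unchanged
  event 4 (t=26: DEC d by 6): b unchanged
  event 5 (t=31: SET b = -5): b (absent) -> -5
  event 6 (t=41: SET d = -8): b unchanged
  event 7 (t=46: SET b = -14): b -5 -> -14
Final: b = -14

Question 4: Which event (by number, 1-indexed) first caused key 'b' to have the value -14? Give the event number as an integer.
Answer: 7

Derivation:
Looking for first event where b becomes -14:
  event 5: b = -5
  event 6: b = -5
  event 7: b -5 -> -14  <-- first match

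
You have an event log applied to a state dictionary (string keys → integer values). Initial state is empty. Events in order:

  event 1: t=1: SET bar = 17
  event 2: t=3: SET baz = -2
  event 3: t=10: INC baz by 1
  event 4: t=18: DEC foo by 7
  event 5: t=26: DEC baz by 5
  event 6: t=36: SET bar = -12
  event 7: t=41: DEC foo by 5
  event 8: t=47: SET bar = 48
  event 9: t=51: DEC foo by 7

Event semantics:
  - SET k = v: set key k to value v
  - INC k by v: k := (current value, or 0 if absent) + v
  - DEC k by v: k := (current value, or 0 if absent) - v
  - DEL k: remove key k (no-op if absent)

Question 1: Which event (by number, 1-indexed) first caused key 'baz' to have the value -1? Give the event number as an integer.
Looking for first event where baz becomes -1:
  event 2: baz = -2
  event 3: baz -2 -> -1  <-- first match

Answer: 3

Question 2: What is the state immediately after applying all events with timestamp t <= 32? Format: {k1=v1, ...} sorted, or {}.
Apply events with t <= 32 (5 events):
  after event 1 (t=1: SET bar = 17): {bar=17}
  after event 2 (t=3: SET baz = -2): {bar=17, baz=-2}
  after event 3 (t=10: INC baz by 1): {bar=17, baz=-1}
  after event 4 (t=18: DEC foo by 7): {bar=17, baz=-1, foo=-7}
  after event 5 (t=26: DEC baz by 5): {bar=17, baz=-6, foo=-7}

Answer: {bar=17, baz=-6, foo=-7}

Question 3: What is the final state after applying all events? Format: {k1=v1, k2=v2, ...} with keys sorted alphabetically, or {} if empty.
  after event 1 (t=1: SET bar = 17): {bar=17}
  after event 2 (t=3: SET baz = -2): {bar=17, baz=-2}
  after event 3 (t=10: INC baz by 1): {bar=17, baz=-1}
  after event 4 (t=18: DEC foo by 7): {bar=17, baz=-1, foo=-7}
  after event 5 (t=26: DEC baz by 5): {bar=17, baz=-6, foo=-7}
  after event 6 (t=36: SET bar = -12): {bar=-12, baz=-6, foo=-7}
  after event 7 (t=41: DEC foo by 5): {bar=-12, baz=-6, foo=-12}
  after event 8 (t=47: SET bar = 48): {bar=48, baz=-6, foo=-12}
  after event 9 (t=51: DEC foo by 7): {bar=48, baz=-6, foo=-19}

Answer: {bar=48, baz=-6, foo=-19}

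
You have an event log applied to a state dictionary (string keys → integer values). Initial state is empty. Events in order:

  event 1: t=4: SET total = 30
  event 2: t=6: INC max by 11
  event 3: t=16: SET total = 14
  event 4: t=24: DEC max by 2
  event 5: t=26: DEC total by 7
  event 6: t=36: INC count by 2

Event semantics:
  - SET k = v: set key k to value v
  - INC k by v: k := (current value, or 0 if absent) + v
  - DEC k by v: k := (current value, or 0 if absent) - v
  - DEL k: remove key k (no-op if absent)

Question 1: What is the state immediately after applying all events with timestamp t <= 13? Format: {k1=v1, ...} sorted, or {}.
Answer: {max=11, total=30}

Derivation:
Apply events with t <= 13 (2 events):
  after event 1 (t=4: SET total = 30): {total=30}
  after event 2 (t=6: INC max by 11): {max=11, total=30}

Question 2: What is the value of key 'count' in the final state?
Track key 'count' through all 6 events:
  event 1 (t=4: SET total = 30): count unchanged
  event 2 (t=6: INC max by 11): count unchanged
  event 3 (t=16: SET total = 14): count unchanged
  event 4 (t=24: DEC max by 2): count unchanged
  event 5 (t=26: DEC total by 7): count unchanged
  event 6 (t=36: INC count by 2): count (absent) -> 2
Final: count = 2

Answer: 2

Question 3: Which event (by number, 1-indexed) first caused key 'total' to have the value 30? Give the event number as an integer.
Looking for first event where total becomes 30:
  event 1: total (absent) -> 30  <-- first match

Answer: 1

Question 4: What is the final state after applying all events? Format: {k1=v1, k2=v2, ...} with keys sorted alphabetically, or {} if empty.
  after event 1 (t=4: SET total = 30): {total=30}
  after event 2 (t=6: INC max by 11): {max=11, total=30}
  after event 3 (t=16: SET total = 14): {max=11, total=14}
  after event 4 (t=24: DEC max by 2): {max=9, total=14}
  after event 5 (t=26: DEC total by 7): {max=9, total=7}
  after event 6 (t=36: INC count by 2): {count=2, max=9, total=7}

Answer: {count=2, max=9, total=7}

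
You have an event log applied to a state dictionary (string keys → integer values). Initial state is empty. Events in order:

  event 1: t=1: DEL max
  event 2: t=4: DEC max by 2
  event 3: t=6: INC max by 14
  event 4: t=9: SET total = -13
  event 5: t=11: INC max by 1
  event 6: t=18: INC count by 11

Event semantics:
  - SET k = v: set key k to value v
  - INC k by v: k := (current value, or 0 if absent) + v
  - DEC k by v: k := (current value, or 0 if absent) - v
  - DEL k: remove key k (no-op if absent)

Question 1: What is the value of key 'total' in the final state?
Track key 'total' through all 6 events:
  event 1 (t=1: DEL max): total unchanged
  event 2 (t=4: DEC max by 2): total unchanged
  event 3 (t=6: INC max by 14): total unchanged
  event 4 (t=9: SET total = -13): total (absent) -> -13
  event 5 (t=11: INC max by 1): total unchanged
  event 6 (t=18: INC count by 11): total unchanged
Final: total = -13

Answer: -13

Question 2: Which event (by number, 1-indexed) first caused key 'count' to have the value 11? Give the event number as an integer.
Answer: 6

Derivation:
Looking for first event where count becomes 11:
  event 6: count (absent) -> 11  <-- first match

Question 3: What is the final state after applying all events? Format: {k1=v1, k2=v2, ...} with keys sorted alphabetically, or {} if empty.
  after event 1 (t=1: DEL max): {}
  after event 2 (t=4: DEC max by 2): {max=-2}
  after event 3 (t=6: INC max by 14): {max=12}
  after event 4 (t=9: SET total = -13): {max=12, total=-13}
  after event 5 (t=11: INC max by 1): {max=13, total=-13}
  after event 6 (t=18: INC count by 11): {count=11, max=13, total=-13}

Answer: {count=11, max=13, total=-13}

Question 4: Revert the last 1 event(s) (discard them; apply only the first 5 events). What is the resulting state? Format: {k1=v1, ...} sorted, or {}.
Keep first 5 events (discard last 1):
  after event 1 (t=1: DEL max): {}
  after event 2 (t=4: DEC max by 2): {max=-2}
  after event 3 (t=6: INC max by 14): {max=12}
  after event 4 (t=9: SET total = -13): {max=12, total=-13}
  after event 5 (t=11: INC max by 1): {max=13, total=-13}

Answer: {max=13, total=-13}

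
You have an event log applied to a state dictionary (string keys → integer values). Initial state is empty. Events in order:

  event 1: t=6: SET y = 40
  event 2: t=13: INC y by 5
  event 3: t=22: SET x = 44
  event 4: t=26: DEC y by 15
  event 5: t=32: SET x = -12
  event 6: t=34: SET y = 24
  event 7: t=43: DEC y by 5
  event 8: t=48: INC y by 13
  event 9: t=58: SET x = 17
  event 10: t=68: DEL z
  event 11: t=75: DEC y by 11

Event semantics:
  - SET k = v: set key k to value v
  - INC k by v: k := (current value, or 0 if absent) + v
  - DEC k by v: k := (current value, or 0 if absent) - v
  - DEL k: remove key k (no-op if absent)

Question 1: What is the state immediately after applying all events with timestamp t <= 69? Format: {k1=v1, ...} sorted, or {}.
Answer: {x=17, y=32}

Derivation:
Apply events with t <= 69 (10 events):
  after event 1 (t=6: SET y = 40): {y=40}
  after event 2 (t=13: INC y by 5): {y=45}
  after event 3 (t=22: SET x = 44): {x=44, y=45}
  after event 4 (t=26: DEC y by 15): {x=44, y=30}
  after event 5 (t=32: SET x = -12): {x=-12, y=30}
  after event 6 (t=34: SET y = 24): {x=-12, y=24}
  after event 7 (t=43: DEC y by 5): {x=-12, y=19}
  after event 8 (t=48: INC y by 13): {x=-12, y=32}
  after event 9 (t=58: SET x = 17): {x=17, y=32}
  after event 10 (t=68: DEL z): {x=17, y=32}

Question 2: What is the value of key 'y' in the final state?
Answer: 21

Derivation:
Track key 'y' through all 11 events:
  event 1 (t=6: SET y = 40): y (absent) -> 40
  event 2 (t=13: INC y by 5): y 40 -> 45
  event 3 (t=22: SET x = 44): y unchanged
  event 4 (t=26: DEC y by 15): y 45 -> 30
  event 5 (t=32: SET x = -12): y unchanged
  event 6 (t=34: SET y = 24): y 30 -> 24
  event 7 (t=43: DEC y by 5): y 24 -> 19
  event 8 (t=48: INC y by 13): y 19 -> 32
  event 9 (t=58: SET x = 17): y unchanged
  event 10 (t=68: DEL z): y unchanged
  event 11 (t=75: DEC y by 11): y 32 -> 21
Final: y = 21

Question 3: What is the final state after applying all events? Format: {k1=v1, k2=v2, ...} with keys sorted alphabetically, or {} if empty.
  after event 1 (t=6: SET y = 40): {y=40}
  after event 2 (t=13: INC y by 5): {y=45}
  after event 3 (t=22: SET x = 44): {x=44, y=45}
  after event 4 (t=26: DEC y by 15): {x=44, y=30}
  after event 5 (t=32: SET x = -12): {x=-12, y=30}
  after event 6 (t=34: SET y = 24): {x=-12, y=24}
  after event 7 (t=43: DEC y by 5): {x=-12, y=19}
  after event 8 (t=48: INC y by 13): {x=-12, y=32}
  after event 9 (t=58: SET x = 17): {x=17, y=32}
  after event 10 (t=68: DEL z): {x=17, y=32}
  after event 11 (t=75: DEC y by 11): {x=17, y=21}

Answer: {x=17, y=21}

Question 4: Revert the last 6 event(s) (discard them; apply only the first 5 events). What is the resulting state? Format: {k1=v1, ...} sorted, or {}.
Answer: {x=-12, y=30}

Derivation:
Keep first 5 events (discard last 6):
  after event 1 (t=6: SET y = 40): {y=40}
  after event 2 (t=13: INC y by 5): {y=45}
  after event 3 (t=22: SET x = 44): {x=44, y=45}
  after event 4 (t=26: DEC y by 15): {x=44, y=30}
  after event 5 (t=32: SET x = -12): {x=-12, y=30}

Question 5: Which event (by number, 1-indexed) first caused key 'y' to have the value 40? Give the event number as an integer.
Answer: 1

Derivation:
Looking for first event where y becomes 40:
  event 1: y (absent) -> 40  <-- first match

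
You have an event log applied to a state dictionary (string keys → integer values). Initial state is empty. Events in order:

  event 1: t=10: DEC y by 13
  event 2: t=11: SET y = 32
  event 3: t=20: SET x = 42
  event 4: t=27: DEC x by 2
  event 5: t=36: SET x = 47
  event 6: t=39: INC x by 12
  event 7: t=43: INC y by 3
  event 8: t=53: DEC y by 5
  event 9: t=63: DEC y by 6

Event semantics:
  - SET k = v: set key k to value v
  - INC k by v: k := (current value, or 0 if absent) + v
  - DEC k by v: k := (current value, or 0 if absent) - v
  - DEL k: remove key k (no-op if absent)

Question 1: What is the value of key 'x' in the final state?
Track key 'x' through all 9 events:
  event 1 (t=10: DEC y by 13): x unchanged
  event 2 (t=11: SET y = 32): x unchanged
  event 3 (t=20: SET x = 42): x (absent) -> 42
  event 4 (t=27: DEC x by 2): x 42 -> 40
  event 5 (t=36: SET x = 47): x 40 -> 47
  event 6 (t=39: INC x by 12): x 47 -> 59
  event 7 (t=43: INC y by 3): x unchanged
  event 8 (t=53: DEC y by 5): x unchanged
  event 9 (t=63: DEC y by 6): x unchanged
Final: x = 59

Answer: 59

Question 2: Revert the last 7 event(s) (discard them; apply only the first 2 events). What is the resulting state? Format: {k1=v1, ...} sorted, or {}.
Answer: {y=32}

Derivation:
Keep first 2 events (discard last 7):
  after event 1 (t=10: DEC y by 13): {y=-13}
  after event 2 (t=11: SET y = 32): {y=32}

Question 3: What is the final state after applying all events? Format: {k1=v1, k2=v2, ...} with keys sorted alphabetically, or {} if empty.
  after event 1 (t=10: DEC y by 13): {y=-13}
  after event 2 (t=11: SET y = 32): {y=32}
  after event 3 (t=20: SET x = 42): {x=42, y=32}
  after event 4 (t=27: DEC x by 2): {x=40, y=32}
  after event 5 (t=36: SET x = 47): {x=47, y=32}
  after event 6 (t=39: INC x by 12): {x=59, y=32}
  after event 7 (t=43: INC y by 3): {x=59, y=35}
  after event 8 (t=53: DEC y by 5): {x=59, y=30}
  after event 9 (t=63: DEC y by 6): {x=59, y=24}

Answer: {x=59, y=24}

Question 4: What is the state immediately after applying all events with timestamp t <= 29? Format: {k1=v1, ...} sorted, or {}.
Apply events with t <= 29 (4 events):
  after event 1 (t=10: DEC y by 13): {y=-13}
  after event 2 (t=11: SET y = 32): {y=32}
  after event 3 (t=20: SET x = 42): {x=42, y=32}
  after event 4 (t=27: DEC x by 2): {x=40, y=32}

Answer: {x=40, y=32}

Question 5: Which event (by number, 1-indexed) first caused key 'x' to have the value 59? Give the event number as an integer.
Answer: 6

Derivation:
Looking for first event where x becomes 59:
  event 3: x = 42
  event 4: x = 40
  event 5: x = 47
  event 6: x 47 -> 59  <-- first match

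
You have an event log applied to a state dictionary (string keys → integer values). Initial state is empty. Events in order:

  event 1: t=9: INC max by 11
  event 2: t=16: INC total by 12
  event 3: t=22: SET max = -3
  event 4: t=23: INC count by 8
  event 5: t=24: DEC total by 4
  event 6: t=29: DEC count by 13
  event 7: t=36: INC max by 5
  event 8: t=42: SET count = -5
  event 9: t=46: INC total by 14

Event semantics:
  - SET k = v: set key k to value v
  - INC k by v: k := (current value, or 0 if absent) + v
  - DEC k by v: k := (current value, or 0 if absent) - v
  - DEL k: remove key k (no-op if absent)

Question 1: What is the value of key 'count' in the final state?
Answer: -5

Derivation:
Track key 'count' through all 9 events:
  event 1 (t=9: INC max by 11): count unchanged
  event 2 (t=16: INC total by 12): count unchanged
  event 3 (t=22: SET max = -3): count unchanged
  event 4 (t=23: INC count by 8): count (absent) -> 8
  event 5 (t=24: DEC total by 4): count unchanged
  event 6 (t=29: DEC count by 13): count 8 -> -5
  event 7 (t=36: INC max by 5): count unchanged
  event 8 (t=42: SET count = -5): count -5 -> -5
  event 9 (t=46: INC total by 14): count unchanged
Final: count = -5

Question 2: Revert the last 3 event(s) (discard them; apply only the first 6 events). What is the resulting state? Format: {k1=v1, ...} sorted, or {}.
Answer: {count=-5, max=-3, total=8}

Derivation:
Keep first 6 events (discard last 3):
  after event 1 (t=9: INC max by 11): {max=11}
  after event 2 (t=16: INC total by 12): {max=11, total=12}
  after event 3 (t=22: SET max = -3): {max=-3, total=12}
  after event 4 (t=23: INC count by 8): {count=8, max=-3, total=12}
  after event 5 (t=24: DEC total by 4): {count=8, max=-3, total=8}
  after event 6 (t=29: DEC count by 13): {count=-5, max=-3, total=8}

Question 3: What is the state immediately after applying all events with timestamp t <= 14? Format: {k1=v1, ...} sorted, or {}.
Answer: {max=11}

Derivation:
Apply events with t <= 14 (1 events):
  after event 1 (t=9: INC max by 11): {max=11}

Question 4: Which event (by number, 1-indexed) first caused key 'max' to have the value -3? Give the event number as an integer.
Looking for first event where max becomes -3:
  event 1: max = 11
  event 2: max = 11
  event 3: max 11 -> -3  <-- first match

Answer: 3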